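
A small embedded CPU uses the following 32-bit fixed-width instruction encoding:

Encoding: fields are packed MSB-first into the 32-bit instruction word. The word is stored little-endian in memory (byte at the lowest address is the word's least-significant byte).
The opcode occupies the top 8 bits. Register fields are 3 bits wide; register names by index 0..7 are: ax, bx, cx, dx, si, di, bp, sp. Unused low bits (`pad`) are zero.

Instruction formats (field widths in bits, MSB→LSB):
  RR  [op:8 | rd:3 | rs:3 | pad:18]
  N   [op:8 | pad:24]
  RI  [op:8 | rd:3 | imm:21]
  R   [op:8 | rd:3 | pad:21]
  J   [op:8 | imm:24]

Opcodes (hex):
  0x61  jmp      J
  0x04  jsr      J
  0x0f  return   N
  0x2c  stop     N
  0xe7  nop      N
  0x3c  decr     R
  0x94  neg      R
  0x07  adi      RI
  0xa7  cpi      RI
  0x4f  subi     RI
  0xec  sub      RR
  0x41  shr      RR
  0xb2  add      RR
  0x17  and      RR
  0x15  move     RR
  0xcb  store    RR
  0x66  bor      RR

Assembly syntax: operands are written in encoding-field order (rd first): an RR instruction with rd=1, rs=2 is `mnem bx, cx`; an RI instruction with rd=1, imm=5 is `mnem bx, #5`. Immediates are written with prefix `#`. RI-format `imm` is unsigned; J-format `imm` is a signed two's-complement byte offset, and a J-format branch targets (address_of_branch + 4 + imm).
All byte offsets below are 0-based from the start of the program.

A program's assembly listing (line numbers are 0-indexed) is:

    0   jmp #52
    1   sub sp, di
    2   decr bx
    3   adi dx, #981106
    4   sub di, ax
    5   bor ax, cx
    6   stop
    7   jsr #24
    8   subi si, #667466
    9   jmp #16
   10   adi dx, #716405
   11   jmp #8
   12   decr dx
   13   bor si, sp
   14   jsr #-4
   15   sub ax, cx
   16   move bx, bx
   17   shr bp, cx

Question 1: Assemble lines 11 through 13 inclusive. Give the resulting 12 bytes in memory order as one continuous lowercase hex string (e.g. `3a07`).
line 11 (jmp): pack op=0x61:8|imm=8:24 = 0x61000008; little→ 08 00 00 61
line 12 (decr): pack op=0x3c:8|rd=3:3|pad=0:21 = 0x3c600000; little→ 00 00 60 3c
line 13 (bor): pack op=0x66:8|rd=4:3|rs=7:3|pad=0:18 = 0x669c0000; little→ 00 00 9c 66

080000610000603c00009c66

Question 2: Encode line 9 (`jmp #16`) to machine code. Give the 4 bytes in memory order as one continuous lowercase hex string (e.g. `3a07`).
line 9 (jmp): pack op=0x61:8|imm=16:24 = 0x61000010; little→ 10 00 00 61

10000061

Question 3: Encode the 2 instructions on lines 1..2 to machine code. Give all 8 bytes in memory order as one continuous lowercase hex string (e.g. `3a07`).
0000f4ec0000203c

L1: sub op=0xec:8|rd=7:3|rs=5:3|pad=0:18 ⇒ 0xecf40000 ⇒ little 00 00 f4 ec
L2: decr op=0x3c:8|rd=1:3|pad=0:21 ⇒ 0x3c200000 ⇒ little 00 00 20 3c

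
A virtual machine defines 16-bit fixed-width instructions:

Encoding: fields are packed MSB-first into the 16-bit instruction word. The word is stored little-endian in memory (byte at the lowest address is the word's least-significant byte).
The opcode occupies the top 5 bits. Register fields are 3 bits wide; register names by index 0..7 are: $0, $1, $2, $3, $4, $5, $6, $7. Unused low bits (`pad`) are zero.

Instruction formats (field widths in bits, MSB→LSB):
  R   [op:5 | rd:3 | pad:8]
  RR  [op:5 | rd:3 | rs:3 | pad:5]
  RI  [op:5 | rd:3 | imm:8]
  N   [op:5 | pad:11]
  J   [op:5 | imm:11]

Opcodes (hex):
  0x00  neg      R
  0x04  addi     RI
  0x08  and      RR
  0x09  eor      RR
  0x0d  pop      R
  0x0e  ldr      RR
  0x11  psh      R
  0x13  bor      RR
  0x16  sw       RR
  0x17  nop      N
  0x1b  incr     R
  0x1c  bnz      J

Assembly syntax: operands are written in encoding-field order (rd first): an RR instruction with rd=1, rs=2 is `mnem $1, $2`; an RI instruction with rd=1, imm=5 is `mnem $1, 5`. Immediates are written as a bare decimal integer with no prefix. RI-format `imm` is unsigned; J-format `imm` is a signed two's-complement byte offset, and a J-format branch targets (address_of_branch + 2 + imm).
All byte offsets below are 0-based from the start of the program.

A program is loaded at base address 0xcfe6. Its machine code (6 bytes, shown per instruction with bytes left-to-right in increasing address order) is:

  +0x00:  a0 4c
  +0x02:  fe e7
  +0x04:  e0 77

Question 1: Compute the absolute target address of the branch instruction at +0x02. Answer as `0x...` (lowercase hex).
[02] fe e7 → 0xe7fe
  op=0xe7fe>>11=0x1c ⇒ bnz (J)
  imm@[10:0]=0x7fe (s11→-2) ⇒ -2
  target = base 0xcfe6 + off 0x02 + 2 + imm -2 = 0xcfe8

0xcfe8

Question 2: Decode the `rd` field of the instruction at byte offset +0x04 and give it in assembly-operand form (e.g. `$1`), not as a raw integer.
off 0x04: read e0 77 as little → 0x77e0
  top 5b → 0xe → ldr [RR]
  rd: (w>>8)&0x7=0x7 → $7
  rs: (w>>5)&0x7=0x7 → $7

$7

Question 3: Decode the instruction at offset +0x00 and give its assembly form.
+0x00: a0 4c ⇒ word 0x4ca0 (little)
  op=0x4ca0>>11=0x9 ⇒ eor (RR)
  rd@[10:8]=0x4 ⇒ $4
  rs@[7:5]=0x5 ⇒ $5

eor $4, $5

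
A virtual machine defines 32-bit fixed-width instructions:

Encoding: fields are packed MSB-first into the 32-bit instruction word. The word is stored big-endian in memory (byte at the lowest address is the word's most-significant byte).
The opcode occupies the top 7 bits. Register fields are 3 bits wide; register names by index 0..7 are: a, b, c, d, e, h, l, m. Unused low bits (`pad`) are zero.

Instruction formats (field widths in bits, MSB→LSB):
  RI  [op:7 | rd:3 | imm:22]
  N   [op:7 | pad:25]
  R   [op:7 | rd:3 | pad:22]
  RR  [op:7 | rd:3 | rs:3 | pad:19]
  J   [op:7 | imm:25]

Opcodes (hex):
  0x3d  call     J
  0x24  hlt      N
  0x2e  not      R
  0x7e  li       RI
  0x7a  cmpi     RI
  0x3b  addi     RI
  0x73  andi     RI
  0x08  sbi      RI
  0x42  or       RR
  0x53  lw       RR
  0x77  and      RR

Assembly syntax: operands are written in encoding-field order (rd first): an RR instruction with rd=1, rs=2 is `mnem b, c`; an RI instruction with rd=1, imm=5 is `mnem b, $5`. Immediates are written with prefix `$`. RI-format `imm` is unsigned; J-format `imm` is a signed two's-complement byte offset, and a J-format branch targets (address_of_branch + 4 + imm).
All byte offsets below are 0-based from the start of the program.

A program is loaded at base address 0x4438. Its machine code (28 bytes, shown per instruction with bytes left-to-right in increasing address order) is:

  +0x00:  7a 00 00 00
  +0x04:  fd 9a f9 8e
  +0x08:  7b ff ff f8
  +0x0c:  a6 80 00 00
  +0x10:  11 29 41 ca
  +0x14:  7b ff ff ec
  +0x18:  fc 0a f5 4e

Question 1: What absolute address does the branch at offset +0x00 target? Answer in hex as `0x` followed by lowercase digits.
+0x00: 7a 00 00 00 ⇒ word 0x7a000000 (big)
  opcode bits[31:25]=0x3d: call/J
  imm: (w>>0)&0x1ffffff=0x0 → $0
  target = base 0x4438 + off 0x00 + 4 + imm 0 = 0x443c

0x443c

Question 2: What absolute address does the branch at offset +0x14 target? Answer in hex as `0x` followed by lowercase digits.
0x443c

[14] 7b ff ff ec → 0x7bffffec
  op=0x7bffffec>>25=0x3d ⇒ call (J)
  imm@[24:0]=0x1ffffec (s25→-20) ⇒ $-20
  target = base 0x4438 + off 0x14 + 4 + imm -20 = 0x443c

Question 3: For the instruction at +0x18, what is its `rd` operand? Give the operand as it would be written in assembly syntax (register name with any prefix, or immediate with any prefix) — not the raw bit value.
a

+0x18: fc 0a f5 4e ⇒ word 0xfc0af54e (big)
  op=0xfc0af54e>>25=0x7e ⇒ li (RI)
  rd: (w>>22)&0x7=0x0 → a
  imm: (w>>0)&0x3fffff=0xaf54e → $718158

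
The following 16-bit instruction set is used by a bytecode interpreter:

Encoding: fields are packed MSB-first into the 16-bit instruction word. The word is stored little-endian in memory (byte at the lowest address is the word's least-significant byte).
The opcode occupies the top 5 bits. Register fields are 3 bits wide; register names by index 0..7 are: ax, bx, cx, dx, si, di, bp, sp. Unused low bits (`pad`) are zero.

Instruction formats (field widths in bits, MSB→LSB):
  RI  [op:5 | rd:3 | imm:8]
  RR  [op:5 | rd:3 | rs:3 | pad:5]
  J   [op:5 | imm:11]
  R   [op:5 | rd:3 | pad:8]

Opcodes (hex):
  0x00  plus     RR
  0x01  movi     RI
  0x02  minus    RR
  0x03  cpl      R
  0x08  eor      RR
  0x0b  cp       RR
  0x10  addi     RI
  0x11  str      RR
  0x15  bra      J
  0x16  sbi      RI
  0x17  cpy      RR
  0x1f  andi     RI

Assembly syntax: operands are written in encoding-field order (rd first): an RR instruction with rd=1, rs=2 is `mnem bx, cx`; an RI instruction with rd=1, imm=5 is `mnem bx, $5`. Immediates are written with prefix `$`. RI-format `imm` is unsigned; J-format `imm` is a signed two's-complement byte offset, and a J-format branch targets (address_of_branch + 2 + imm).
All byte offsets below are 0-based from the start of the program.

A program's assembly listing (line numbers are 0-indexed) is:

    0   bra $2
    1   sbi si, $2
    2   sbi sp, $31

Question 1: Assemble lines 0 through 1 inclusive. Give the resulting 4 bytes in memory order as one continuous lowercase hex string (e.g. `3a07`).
02a802b4

0. bra fields op=0x15:5|imm=2:11 → word a802h → 02 a8
1. sbi fields op=0x16:5|rd=4:3|imm=2:8 → word b402h → 02 b4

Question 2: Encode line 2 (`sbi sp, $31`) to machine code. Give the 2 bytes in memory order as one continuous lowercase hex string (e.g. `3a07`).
L2: sbi op=0x16:5|rd=7:3|imm=31:8 ⇒ 0xb71f ⇒ little 1f b7

1fb7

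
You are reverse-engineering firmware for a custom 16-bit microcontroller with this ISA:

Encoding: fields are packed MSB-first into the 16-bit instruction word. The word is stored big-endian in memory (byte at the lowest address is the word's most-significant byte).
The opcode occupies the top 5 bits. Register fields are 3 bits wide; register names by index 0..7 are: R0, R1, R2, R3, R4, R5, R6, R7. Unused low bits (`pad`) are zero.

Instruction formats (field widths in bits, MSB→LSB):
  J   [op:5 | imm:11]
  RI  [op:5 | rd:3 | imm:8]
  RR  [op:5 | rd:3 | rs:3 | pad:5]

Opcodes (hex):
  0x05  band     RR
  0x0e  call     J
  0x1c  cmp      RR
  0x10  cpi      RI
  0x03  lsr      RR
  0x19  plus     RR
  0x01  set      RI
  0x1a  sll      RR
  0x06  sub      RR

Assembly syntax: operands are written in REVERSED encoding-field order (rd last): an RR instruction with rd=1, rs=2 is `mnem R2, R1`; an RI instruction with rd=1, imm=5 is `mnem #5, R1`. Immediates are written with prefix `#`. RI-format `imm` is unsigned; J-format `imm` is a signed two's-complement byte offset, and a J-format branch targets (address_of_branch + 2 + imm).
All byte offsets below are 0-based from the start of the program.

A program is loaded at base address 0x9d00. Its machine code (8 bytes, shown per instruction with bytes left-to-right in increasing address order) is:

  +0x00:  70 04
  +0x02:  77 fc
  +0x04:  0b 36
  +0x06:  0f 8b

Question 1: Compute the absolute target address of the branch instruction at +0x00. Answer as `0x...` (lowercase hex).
+0x00: 70 04 ⇒ word 0x7004 (big)
  opcode bits[15:11]=0xe: call/J
  [10:0] imm=4 = #4
  target = base 0x9d00 + off 0x00 + 2 + imm 4 = 0x9d06

0x9d06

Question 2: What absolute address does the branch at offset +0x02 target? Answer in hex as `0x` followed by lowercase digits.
0x9d00

+0x02: 77 fc ⇒ word 0x77fc (big)
  op=0x77fc>>11=0xe ⇒ call (J)
  [10:0] imm=2044 (s11→-4) = #-4
  target = base 0x9d00 + off 0x02 + 2 + imm -4 = 0x9d00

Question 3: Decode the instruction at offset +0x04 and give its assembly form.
set #54, R3

@+04  big-endian(0b 36) = 0x0b36
  op=0x0b36>>11=0x1 ⇒ set (RI)
  [10:8] rd=3 = R3
  [7:0] imm=54 = #54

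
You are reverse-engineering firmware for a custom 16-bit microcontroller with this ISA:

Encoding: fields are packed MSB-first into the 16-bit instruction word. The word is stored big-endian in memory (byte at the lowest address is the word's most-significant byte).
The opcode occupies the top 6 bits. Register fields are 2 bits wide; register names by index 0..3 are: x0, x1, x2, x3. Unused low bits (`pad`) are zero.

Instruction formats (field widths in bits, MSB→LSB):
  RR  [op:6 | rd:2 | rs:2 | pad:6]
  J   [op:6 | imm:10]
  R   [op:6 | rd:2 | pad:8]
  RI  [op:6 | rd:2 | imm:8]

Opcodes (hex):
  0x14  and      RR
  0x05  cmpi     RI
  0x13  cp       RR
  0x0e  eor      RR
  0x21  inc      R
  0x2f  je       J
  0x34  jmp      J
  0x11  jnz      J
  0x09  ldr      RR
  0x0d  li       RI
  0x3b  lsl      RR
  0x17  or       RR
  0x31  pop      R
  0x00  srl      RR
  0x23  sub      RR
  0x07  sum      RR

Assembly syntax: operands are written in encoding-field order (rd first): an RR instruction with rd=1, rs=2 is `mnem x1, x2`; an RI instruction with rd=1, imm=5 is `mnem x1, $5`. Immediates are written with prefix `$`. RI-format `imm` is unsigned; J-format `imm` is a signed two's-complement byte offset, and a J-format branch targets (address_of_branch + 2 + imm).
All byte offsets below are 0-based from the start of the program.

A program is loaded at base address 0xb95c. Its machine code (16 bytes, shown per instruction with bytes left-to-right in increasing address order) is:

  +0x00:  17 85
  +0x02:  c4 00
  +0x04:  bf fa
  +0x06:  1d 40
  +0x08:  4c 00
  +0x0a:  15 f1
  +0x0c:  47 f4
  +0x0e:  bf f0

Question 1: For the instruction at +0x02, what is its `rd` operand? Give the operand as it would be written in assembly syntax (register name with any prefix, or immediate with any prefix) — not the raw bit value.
[02] c4 00 → 0xc400
  top 6b → 0x31 → pop [R]
  rd: (w>>8)&0x3=0x0 → x0

x0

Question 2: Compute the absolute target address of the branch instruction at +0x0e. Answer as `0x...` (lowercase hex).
off 0x0e: read bf f0 as big → 0xbff0
  op=0xbff0>>10=0x2f ⇒ je (J)
  [9:0] imm=1008 (s10→-16) = $-16
  target = base 0xb95c + off 0x0e + 2 + imm -16 = 0xb95c

0xb95c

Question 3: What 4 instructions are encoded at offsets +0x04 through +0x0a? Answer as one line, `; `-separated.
je $-6; sum x1, x1; cp x0, x0; cmpi x1, $241

@+04  big-endian(bf fa) = 0xbffa
  opcode bits[15:10]=0x2f: je/J
  imm@[9:0]=0x3fa (s10→-6) ⇒ $-6
@+06  big-endian(1d 40) = 0x1d40
  opcode bits[15:10]=0x7: sum/RR
  rd@[9:8]=0x1 ⇒ x1
  rs@[7:6]=0x1 ⇒ x1
@+08  big-endian(4c 00) = 0x4c00
  opcode bits[15:10]=0x13: cp/RR
  rd@[9:8]=0x0 ⇒ x0
  rs@[7:6]=0x0 ⇒ x0
@+0a  big-endian(15 f1) = 0x15f1
  opcode bits[15:10]=0x5: cmpi/RI
  rd@[9:8]=0x1 ⇒ x1
  imm@[7:0]=0xf1 ⇒ $241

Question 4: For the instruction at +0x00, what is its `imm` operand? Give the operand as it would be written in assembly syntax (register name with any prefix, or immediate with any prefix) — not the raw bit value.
[00] 17 85 → 0x1785
  top 6b → 0x5 → cmpi [RI]
  rd@[9:8]=0x3 ⇒ x3
  imm@[7:0]=0x85 ⇒ $133

$133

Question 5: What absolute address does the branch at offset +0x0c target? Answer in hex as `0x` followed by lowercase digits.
+0x0c: 47 f4 ⇒ word 0x47f4 (big)
  opcode bits[15:10]=0x11: jnz/J
  imm@[9:0]=0x3f4 (s10→-12) ⇒ $-12
  target = base 0xb95c + off 0x0c + 2 + imm -12 = 0xb95e

0xb95e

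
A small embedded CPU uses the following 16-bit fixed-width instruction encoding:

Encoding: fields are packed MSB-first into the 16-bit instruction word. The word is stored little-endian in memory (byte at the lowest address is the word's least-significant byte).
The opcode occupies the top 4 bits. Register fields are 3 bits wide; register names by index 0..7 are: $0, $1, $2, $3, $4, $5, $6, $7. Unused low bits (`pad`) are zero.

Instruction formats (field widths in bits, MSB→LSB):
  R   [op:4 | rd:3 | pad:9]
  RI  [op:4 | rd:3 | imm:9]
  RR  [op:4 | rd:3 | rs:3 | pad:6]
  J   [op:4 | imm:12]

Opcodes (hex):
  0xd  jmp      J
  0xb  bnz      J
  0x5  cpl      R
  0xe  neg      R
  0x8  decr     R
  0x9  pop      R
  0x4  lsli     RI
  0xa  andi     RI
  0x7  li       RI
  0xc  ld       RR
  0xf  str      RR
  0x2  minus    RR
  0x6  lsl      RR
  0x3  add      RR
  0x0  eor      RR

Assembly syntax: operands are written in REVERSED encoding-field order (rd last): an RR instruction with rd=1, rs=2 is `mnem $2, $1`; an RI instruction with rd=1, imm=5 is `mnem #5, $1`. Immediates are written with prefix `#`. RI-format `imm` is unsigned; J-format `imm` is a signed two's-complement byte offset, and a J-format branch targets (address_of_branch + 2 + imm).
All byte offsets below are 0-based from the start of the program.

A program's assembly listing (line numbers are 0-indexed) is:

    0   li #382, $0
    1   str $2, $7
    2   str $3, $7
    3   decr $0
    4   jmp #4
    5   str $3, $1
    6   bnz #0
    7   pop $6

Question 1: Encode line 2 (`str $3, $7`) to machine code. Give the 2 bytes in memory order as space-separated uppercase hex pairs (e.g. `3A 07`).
C0 FE

2. str fields op=0xf:4|rd=7:3|rs=3:3|pad=0:6 → word fec0h → c0 fe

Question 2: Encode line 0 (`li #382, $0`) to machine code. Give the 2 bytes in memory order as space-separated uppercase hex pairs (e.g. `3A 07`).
7E 71

L0: li op=0x7:4|rd=0:3|imm=382:9 ⇒ 0x717e ⇒ little 7e 71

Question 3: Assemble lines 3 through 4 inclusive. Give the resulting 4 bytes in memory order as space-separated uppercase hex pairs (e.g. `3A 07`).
00 80 04 D0

L3: decr op=0x8:4|rd=0:3|pad=0:9 ⇒ 0x8000 ⇒ little 00 80
L4: jmp op=0xd:4|imm=4:12 ⇒ 0xd004 ⇒ little 04 d0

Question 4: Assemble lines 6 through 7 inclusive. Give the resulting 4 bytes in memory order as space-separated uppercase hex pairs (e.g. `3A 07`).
L6: bnz op=0xb:4|imm=0:12 ⇒ 0xb000 ⇒ little 00 b0
L7: pop op=0x9:4|rd=6:3|pad=0:9 ⇒ 0x9c00 ⇒ little 00 9c

00 B0 00 9C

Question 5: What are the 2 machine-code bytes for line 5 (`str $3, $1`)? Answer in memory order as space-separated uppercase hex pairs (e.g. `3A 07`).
C0 F2

L5: str op=0xf:4|rd=1:3|rs=3:3|pad=0:6 ⇒ 0xf2c0 ⇒ little c0 f2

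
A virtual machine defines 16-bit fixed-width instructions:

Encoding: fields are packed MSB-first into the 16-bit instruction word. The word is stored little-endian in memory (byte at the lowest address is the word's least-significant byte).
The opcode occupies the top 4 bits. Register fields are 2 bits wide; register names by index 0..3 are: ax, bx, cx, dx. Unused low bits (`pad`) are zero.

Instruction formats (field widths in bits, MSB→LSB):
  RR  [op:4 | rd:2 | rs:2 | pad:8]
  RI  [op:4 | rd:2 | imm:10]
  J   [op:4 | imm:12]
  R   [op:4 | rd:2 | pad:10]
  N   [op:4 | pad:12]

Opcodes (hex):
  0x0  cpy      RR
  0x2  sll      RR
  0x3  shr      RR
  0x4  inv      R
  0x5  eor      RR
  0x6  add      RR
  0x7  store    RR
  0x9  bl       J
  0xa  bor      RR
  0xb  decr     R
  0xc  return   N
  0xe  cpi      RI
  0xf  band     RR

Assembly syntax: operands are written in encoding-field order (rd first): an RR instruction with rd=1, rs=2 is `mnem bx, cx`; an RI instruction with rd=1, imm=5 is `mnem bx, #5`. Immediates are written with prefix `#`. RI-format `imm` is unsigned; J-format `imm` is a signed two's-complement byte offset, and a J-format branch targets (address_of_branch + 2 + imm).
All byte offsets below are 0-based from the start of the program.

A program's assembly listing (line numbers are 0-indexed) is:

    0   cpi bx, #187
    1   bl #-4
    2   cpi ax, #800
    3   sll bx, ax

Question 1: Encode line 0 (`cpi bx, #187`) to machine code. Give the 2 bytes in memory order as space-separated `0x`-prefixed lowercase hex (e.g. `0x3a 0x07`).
0. cpi fields op=0xe:4|rd=1:2|imm=187:10 → word e4bbh → bb e4

0xbb 0xe4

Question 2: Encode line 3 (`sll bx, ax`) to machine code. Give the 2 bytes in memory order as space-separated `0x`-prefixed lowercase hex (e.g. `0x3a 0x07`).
0x00 0x24

line 3 (sll): pack op=0x2:4|rd=1:2|rs=0:2|pad=0:8 = 0x2400; little→ 00 24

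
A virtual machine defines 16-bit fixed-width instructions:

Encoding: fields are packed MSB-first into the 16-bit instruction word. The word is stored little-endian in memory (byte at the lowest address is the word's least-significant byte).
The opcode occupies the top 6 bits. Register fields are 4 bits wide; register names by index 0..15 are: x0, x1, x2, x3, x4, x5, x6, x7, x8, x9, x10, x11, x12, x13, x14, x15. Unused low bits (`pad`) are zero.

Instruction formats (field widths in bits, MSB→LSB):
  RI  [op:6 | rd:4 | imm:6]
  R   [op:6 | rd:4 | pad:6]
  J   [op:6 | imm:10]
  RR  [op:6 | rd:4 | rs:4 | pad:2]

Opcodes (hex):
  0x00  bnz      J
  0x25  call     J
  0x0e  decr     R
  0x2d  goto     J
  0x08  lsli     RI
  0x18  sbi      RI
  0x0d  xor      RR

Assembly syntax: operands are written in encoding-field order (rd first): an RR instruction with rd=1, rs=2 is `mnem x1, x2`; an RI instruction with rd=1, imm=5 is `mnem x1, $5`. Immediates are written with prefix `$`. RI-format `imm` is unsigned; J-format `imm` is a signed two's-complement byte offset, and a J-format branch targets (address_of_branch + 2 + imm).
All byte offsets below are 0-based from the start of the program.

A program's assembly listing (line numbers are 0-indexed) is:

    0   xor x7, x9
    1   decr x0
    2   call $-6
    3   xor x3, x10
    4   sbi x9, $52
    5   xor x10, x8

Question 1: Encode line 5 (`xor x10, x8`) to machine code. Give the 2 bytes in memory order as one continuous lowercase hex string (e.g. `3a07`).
5. xor fields op=0xd:6|rd=10:4|rs=8:4|pad=0:2 → word 36a0h → a0 36

a036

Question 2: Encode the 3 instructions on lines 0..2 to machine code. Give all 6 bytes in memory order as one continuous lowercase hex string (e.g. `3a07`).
e4350038fa97

line 0 (xor): pack op=0xd:6|rd=7:4|rs=9:4|pad=0:2 = 0x35e4; little→ e4 35
line 1 (decr): pack op=0xe:6|rd=0:4|pad=0:6 = 0x3800; little→ 00 38
line 2 (call): pack op=0x25:6|imm=-6:10 = 0x97fa; little→ fa 97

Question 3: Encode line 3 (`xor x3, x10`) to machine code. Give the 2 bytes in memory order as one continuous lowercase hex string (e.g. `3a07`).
3. xor fields op=0xd:6|rd=3:4|rs=10:4|pad=0:2 → word 34e8h → e8 34

e834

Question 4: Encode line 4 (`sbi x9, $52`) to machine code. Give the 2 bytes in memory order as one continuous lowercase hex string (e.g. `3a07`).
7462

L4: sbi op=0x18:6|rd=9:4|imm=52:6 ⇒ 0x6274 ⇒ little 74 62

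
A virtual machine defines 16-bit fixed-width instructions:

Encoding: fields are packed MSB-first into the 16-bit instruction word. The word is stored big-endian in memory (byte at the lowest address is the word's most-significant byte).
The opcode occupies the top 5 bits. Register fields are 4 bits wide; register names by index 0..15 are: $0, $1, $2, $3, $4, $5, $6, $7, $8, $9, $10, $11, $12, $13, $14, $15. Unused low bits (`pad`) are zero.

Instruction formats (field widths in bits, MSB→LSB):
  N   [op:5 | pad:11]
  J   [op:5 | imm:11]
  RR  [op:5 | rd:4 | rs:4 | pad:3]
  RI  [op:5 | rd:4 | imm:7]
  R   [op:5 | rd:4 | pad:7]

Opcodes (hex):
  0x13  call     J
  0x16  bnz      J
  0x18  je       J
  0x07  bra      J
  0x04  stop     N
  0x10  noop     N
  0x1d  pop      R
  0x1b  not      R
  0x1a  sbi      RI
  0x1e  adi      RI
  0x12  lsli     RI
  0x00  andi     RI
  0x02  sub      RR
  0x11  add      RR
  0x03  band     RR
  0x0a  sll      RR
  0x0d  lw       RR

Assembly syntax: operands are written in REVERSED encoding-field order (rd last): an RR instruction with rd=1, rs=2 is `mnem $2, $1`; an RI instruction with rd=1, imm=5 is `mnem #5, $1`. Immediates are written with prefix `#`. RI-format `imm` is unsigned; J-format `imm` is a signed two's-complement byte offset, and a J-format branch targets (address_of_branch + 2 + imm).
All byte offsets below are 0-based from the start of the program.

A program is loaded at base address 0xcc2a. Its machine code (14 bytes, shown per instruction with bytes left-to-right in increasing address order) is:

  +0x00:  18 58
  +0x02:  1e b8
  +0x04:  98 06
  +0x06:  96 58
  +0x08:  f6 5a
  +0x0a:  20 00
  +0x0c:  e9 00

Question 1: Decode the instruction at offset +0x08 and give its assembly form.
adi #90, $12

off 0x08: read f6 5a as big → 0xf65a
  op=0xf65a>>11=0x1e ⇒ adi (RI)
  rd@[10:7]=0xc ⇒ $12
  imm@[6:0]=0x5a ⇒ #90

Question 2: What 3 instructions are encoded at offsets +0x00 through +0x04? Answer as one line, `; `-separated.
band $11, $0; band $7, $13; call #6

@+00  big-endian(18 58) = 0x1858
  opcode bits[15:11]=0x3: band/RR
  rd@[10:7]=0x0 ⇒ $0
  rs@[6:3]=0xb ⇒ $11
@+02  big-endian(1e b8) = 0x1eb8
  opcode bits[15:11]=0x3: band/RR
  rd@[10:7]=0xd ⇒ $13
  rs@[6:3]=0x7 ⇒ $7
@+04  big-endian(98 06) = 0x9806
  opcode bits[15:11]=0x13: call/J
  imm@[10:0]=0x6 ⇒ #6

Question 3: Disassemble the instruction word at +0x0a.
off 0x0a: read 20 00 as big → 0x2000
  opcode bits[15:11]=0x4: stop/N

stop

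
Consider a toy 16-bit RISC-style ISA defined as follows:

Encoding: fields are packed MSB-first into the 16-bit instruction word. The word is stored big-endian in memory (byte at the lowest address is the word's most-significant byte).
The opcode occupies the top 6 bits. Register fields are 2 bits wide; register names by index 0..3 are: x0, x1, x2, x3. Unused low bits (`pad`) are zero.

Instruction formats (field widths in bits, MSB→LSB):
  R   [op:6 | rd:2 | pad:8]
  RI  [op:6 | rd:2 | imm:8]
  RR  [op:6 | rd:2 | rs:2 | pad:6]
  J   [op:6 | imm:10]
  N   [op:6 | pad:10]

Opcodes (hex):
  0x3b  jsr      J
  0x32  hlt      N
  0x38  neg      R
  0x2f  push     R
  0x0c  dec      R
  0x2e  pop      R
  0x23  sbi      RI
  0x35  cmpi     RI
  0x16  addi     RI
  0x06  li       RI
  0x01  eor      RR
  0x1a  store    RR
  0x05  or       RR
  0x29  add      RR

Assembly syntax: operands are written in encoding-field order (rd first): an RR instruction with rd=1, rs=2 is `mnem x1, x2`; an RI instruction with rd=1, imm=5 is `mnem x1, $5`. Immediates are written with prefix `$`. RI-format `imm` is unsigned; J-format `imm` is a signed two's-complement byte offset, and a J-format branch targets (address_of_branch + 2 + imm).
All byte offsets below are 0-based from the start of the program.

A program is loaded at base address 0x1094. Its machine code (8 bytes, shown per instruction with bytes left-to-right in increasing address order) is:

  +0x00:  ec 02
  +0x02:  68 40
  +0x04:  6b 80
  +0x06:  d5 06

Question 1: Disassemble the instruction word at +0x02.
store x0, x1

@+02  big-endian(68 40) = 0x6840
  op=0x6840>>10=0x1a ⇒ store (RR)
  rd@[9:8]=0x0 ⇒ x0
  rs@[7:6]=0x1 ⇒ x1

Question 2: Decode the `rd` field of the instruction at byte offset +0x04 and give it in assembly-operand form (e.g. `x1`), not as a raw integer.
x3

+0x04: 6b 80 ⇒ word 0x6b80 (big)
  op=0x6b80>>10=0x1a ⇒ store (RR)
  rd: (w>>8)&0x3=0x3 → x3
  rs: (w>>6)&0x3=0x2 → x2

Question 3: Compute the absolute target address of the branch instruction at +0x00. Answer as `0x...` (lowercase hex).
0x1098

off 0x00: read ec 02 as big → 0xec02
  opcode bits[15:10]=0x3b: jsr/J
  imm: (w>>0)&0x3ff=0x2 → $2
  target = base 0x1094 + off 0x00 + 2 + imm 2 = 0x1098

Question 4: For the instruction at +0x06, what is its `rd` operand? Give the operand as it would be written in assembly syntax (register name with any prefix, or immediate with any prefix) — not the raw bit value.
x1

off 0x06: read d5 06 as big → 0xd506
  op=0xd506>>10=0x35 ⇒ cmpi (RI)
  [9:8] rd=1 = x1
  [7:0] imm=6 = $6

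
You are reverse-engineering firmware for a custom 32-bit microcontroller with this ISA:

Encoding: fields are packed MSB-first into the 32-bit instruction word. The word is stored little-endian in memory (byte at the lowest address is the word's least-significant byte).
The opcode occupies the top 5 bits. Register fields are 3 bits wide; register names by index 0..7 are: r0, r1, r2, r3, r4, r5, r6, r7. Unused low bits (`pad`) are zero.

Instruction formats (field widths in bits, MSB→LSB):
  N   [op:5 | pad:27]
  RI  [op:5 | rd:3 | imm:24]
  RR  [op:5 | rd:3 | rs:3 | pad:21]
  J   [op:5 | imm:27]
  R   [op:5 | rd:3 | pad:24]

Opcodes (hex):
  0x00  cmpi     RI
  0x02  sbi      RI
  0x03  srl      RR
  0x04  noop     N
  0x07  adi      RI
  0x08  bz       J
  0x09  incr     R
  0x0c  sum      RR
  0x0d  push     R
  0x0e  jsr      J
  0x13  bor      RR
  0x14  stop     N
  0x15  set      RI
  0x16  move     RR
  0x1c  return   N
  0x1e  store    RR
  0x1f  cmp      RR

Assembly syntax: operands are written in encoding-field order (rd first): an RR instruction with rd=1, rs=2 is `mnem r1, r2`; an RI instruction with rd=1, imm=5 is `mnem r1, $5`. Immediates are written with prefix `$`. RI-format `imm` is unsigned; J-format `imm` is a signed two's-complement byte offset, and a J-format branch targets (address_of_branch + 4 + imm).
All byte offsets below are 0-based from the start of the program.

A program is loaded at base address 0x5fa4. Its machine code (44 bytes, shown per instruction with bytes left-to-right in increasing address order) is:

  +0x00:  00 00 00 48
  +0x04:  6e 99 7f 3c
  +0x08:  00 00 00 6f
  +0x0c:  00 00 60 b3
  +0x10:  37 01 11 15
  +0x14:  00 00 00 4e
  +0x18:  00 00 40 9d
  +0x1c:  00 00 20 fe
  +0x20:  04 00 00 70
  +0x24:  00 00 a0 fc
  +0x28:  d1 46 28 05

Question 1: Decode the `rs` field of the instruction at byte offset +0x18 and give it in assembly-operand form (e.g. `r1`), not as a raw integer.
off 0x18: read 00 00 40 9d as little → 0x9d400000
  top 5b → 0x13 → bor [RR]
  rd: (w>>24)&0x7=0x5 → r5
  rs: (w>>21)&0x7=0x2 → r2

r2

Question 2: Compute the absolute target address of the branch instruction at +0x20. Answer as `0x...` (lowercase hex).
+0x20: 04 00 00 70 ⇒ word 0x70000004 (little)
  opcode bits[31:27]=0xe: jsr/J
  [26:0] imm=4 = $4
  target = base 0x5fa4 + off 0x20 + 4 + imm 4 = 0x5fcc

0x5fcc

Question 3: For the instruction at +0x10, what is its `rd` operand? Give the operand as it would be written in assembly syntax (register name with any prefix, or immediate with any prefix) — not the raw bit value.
r5

[10] 37 01 11 15 → 0x15110137
  top 5b → 0x2 → sbi [RI]
  [26:24] rd=5 = r5
  [23:0] imm=1114423 = $1114423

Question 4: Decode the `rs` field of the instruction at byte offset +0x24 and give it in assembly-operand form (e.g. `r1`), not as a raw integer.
@+24  little-endian(00 00 a0 fc) = 0xfca00000
  opcode bits[31:27]=0x1f: cmp/RR
  rd: (w>>24)&0x7=0x4 → r4
  rs: (w>>21)&0x7=0x5 → r5

r5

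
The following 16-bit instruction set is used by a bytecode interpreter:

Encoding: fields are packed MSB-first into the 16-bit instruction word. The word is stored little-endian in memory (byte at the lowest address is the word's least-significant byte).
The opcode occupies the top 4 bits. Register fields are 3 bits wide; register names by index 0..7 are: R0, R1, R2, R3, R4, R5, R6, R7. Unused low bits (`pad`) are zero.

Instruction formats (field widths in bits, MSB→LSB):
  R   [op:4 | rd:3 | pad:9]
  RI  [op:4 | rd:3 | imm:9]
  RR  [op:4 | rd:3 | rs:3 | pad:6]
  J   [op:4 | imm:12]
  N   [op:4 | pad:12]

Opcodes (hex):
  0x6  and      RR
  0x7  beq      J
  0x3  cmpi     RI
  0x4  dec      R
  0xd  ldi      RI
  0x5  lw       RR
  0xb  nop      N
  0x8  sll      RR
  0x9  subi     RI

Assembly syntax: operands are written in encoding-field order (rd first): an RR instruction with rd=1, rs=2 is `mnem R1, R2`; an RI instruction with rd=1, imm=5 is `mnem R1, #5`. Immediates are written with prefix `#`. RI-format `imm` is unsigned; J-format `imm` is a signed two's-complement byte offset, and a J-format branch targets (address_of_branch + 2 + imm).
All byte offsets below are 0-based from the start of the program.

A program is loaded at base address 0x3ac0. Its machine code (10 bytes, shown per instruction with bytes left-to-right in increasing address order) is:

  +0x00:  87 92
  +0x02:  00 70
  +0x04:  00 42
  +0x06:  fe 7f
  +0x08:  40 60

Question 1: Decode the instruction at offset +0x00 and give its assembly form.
off 0x00: read 87 92 as little → 0x9287
  top 4b → 0x9 → subi [RI]
  rd@[11:9]=0x1 ⇒ R1
  imm@[8:0]=0x87 ⇒ #135

subi R1, #135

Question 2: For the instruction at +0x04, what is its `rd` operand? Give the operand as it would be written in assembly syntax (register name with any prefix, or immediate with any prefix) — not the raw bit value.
+0x04: 00 42 ⇒ word 0x4200 (little)
  top 4b → 0x4 → dec [R]
  rd: (w>>9)&0x7=0x1 → R1

R1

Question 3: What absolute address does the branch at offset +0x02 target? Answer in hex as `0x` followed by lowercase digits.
@+02  little-endian(00 70) = 0x7000
  opcode bits[15:12]=0x7: beq/J
  [11:0] imm=0 = #0
  target = base 0x3ac0 + off 0x02 + 2 + imm 0 = 0x3ac4

0x3ac4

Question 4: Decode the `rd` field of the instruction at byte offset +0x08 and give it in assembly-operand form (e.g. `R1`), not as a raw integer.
[08] 40 60 → 0x6040
  opcode bits[15:12]=0x6: and/RR
  rd: (w>>9)&0x7=0x0 → R0
  rs: (w>>6)&0x7=0x1 → R1

R0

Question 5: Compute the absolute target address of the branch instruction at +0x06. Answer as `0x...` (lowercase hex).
off 0x06: read fe 7f as little → 0x7ffe
  top 4b → 0x7 → beq [J]
  [11:0] imm=4094 (s12→-2) = #-2
  target = base 0x3ac0 + off 0x06 + 2 + imm -2 = 0x3ac6

0x3ac6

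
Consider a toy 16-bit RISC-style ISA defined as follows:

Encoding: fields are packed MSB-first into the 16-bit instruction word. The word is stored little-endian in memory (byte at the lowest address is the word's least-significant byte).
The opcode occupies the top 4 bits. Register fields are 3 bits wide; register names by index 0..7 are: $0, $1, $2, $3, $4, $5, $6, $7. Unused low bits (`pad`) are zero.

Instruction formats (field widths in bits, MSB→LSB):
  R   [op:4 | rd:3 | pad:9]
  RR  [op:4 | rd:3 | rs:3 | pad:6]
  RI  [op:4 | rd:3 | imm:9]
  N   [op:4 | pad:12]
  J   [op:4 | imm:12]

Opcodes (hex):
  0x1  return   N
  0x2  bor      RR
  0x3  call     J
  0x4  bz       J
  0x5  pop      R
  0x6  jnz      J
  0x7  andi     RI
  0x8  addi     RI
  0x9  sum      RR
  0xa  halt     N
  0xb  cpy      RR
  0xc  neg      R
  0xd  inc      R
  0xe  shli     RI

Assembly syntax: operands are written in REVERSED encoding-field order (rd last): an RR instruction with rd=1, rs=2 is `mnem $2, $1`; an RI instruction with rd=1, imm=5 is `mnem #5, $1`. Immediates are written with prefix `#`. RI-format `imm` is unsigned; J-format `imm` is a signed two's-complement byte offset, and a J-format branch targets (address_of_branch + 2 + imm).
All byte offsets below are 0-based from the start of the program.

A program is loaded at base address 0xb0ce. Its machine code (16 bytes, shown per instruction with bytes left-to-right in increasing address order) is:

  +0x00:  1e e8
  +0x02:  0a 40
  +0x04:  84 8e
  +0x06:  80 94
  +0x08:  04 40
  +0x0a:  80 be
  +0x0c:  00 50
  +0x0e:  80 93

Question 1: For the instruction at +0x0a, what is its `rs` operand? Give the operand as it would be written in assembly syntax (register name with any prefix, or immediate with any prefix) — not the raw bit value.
+0x0a: 80 be ⇒ word 0xbe80 (little)
  opcode bits[15:12]=0xb: cpy/RR
  [11:9] rd=7 = $7
  [8:6] rs=2 = $2

$2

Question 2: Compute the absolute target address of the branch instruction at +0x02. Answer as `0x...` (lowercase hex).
0xb0dc

off 0x02: read 0a 40 as little → 0x400a
  top 4b → 0x4 → bz [J]
  imm: (w>>0)&0xfff=0xa → #10
  target = base 0xb0ce + off 0x02 + 2 + imm 10 = 0xb0dc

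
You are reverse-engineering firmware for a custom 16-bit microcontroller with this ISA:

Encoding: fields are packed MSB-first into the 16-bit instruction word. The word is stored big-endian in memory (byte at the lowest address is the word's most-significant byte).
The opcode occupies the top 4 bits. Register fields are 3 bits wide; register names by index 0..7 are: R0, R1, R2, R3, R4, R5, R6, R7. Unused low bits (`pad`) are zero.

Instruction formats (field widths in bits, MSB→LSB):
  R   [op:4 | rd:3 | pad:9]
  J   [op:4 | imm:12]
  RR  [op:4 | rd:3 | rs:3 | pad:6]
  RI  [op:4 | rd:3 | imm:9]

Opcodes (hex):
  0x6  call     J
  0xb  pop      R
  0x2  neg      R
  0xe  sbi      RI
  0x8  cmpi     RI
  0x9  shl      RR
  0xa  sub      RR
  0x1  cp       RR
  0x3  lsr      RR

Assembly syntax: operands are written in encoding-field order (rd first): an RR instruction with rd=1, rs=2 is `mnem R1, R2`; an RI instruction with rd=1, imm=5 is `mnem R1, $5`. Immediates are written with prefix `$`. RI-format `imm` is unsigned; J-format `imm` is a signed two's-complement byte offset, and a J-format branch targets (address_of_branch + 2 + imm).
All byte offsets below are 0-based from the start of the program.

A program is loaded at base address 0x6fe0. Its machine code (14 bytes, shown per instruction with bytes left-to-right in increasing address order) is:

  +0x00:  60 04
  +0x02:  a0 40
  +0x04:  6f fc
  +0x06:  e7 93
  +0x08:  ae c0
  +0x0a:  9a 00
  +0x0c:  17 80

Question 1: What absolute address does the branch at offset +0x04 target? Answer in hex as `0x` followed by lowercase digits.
@+04  big-endian(6f fc) = 0x6ffc
  top 4b → 0x6 → call [J]
  imm: (w>>0)&0xfff=0xffc (s12→-4) → $-4
  target = base 0x6fe0 + off 0x04 + 2 + imm -4 = 0x6fe2

0x6fe2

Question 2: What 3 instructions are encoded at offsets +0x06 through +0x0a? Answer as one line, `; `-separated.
sbi R3, $403; sub R7, R3; shl R5, R0

off 0x06: read e7 93 as big → 0xe793
  op=0xe793>>12=0xe ⇒ sbi (RI)
  rd@[11:9]=0x3 ⇒ R3
  imm@[8:0]=0x193 ⇒ $403
off 0x08: read ae c0 as big → 0xaec0
  op=0xaec0>>12=0xa ⇒ sub (RR)
  rd@[11:9]=0x7 ⇒ R7
  rs@[8:6]=0x3 ⇒ R3
off 0x0a: read 9a 00 as big → 0x9a00
  op=0x9a00>>12=0x9 ⇒ shl (RR)
  rd@[11:9]=0x5 ⇒ R5
  rs@[8:6]=0x0 ⇒ R0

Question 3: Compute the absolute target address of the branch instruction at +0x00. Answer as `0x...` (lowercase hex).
+0x00: 60 04 ⇒ word 0x6004 (big)
  top 4b → 0x6 → call [J]
  [11:0] imm=4 = $4
  target = base 0x6fe0 + off 0x00 + 2 + imm 4 = 0x6fe6

0x6fe6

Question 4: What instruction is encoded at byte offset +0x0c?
+0x0c: 17 80 ⇒ word 0x1780 (big)
  op=0x1780>>12=0x1 ⇒ cp (RR)
  rd: (w>>9)&0x7=0x3 → R3
  rs: (w>>6)&0x7=0x6 → R6

cp R3, R6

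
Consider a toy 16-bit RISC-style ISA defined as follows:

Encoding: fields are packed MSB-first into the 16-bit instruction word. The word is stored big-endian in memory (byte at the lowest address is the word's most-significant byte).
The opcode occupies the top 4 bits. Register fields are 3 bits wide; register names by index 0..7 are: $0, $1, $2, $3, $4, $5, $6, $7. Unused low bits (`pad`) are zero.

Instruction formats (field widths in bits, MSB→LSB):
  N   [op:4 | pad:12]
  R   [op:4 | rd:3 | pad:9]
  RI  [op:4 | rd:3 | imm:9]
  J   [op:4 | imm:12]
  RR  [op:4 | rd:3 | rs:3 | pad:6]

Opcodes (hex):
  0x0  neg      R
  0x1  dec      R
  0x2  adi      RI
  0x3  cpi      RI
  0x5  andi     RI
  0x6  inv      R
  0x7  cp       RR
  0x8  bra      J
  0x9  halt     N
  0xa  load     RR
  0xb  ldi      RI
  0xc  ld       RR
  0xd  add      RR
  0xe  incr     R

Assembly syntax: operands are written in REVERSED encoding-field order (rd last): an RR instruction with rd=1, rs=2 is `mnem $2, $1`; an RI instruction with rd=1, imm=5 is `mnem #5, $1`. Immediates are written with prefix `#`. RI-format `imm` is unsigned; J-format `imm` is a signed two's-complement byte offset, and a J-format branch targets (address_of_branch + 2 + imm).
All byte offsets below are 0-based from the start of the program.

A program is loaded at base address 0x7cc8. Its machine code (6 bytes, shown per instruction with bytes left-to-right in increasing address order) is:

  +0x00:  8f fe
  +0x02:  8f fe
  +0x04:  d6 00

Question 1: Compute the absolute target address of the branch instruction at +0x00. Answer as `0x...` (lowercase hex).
[00] 8f fe → 0x8ffe
  opcode bits[15:12]=0x8: bra/J
  imm@[11:0]=0xffe (s12→-2) ⇒ #-2
  target = base 0x7cc8 + off 0x00 + 2 + imm -2 = 0x7cc8

0x7cc8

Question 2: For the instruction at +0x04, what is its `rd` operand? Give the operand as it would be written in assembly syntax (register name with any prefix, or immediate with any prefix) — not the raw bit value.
$3

[04] d6 00 → 0xd600
  top 4b → 0xd → add [RR]
  rd@[11:9]=0x3 ⇒ $3
  rs@[8:6]=0x0 ⇒ $0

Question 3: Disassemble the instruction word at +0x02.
[02] 8f fe → 0x8ffe
  op=0x8ffe>>12=0x8 ⇒ bra (J)
  [11:0] imm=4094 (s12→-2) = #-2

bra #-2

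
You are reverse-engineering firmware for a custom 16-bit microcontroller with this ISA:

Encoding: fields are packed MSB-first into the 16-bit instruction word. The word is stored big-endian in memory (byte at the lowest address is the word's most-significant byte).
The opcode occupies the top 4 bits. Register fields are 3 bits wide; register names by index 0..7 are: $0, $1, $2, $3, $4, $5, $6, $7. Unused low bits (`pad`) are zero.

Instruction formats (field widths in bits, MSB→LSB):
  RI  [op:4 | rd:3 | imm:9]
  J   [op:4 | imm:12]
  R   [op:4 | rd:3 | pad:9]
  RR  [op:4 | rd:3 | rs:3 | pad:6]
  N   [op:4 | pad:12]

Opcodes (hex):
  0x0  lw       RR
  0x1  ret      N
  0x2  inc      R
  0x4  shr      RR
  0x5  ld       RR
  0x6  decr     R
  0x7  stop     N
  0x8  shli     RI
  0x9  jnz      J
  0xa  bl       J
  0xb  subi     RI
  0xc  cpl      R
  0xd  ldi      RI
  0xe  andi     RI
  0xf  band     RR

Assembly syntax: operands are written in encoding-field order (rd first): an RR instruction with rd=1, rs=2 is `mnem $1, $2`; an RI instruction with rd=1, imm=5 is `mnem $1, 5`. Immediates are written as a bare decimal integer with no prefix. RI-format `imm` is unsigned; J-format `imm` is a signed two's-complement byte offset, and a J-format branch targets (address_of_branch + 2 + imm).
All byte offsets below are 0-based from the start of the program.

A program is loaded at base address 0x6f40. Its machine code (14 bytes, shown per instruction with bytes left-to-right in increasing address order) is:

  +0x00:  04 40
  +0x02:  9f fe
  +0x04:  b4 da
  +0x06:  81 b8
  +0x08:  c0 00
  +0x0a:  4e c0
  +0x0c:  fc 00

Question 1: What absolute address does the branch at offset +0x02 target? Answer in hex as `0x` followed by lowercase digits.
off 0x02: read 9f fe as big → 0x9ffe
  opcode bits[15:12]=0x9: jnz/J
  [11:0] imm=4094 (s12→-2) = -2
  target = base 0x6f40 + off 0x02 + 2 + imm -2 = 0x6f42

0x6f42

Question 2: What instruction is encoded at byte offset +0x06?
shli $0, 440

+0x06: 81 b8 ⇒ word 0x81b8 (big)
  op=0x81b8>>12=0x8 ⇒ shli (RI)
  rd@[11:9]=0x0 ⇒ $0
  imm@[8:0]=0x1b8 ⇒ 440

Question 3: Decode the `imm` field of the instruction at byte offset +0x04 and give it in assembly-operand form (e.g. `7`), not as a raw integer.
[04] b4 da → 0xb4da
  top 4b → 0xb → subi [RI]
  rd@[11:9]=0x2 ⇒ $2
  imm@[8:0]=0xda ⇒ 218

218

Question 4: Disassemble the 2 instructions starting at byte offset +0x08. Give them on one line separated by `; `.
cpl $0; shr $7, $3

+0x08: c0 00 ⇒ word 0xc000 (big)
  opcode bits[15:12]=0xc: cpl/R
  rd: (w>>9)&0x7=0x0 → $0
+0x0a: 4e c0 ⇒ word 0x4ec0 (big)
  opcode bits[15:12]=0x4: shr/RR
  rd: (w>>9)&0x7=0x7 → $7
  rs: (w>>6)&0x7=0x3 → $3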